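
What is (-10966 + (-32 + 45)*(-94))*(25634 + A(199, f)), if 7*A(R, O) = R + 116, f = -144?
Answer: -312975652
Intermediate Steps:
A(R, O) = 116/7 + R/7 (A(R, O) = (R + 116)/7 = (116 + R)/7 = 116/7 + R/7)
(-10966 + (-32 + 45)*(-94))*(25634 + A(199, f)) = (-10966 + (-32 + 45)*(-94))*(25634 + (116/7 + (⅐)*199)) = (-10966 + 13*(-94))*(25634 + (116/7 + 199/7)) = (-10966 - 1222)*(25634 + 45) = -12188*25679 = -312975652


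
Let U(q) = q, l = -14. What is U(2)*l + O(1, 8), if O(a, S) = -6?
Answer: -34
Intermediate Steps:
U(2)*l + O(1, 8) = 2*(-14) - 6 = -28 - 6 = -34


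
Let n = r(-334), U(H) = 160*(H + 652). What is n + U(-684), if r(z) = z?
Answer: -5454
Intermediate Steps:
U(H) = 104320 + 160*H (U(H) = 160*(652 + H) = 104320 + 160*H)
n = -334
n + U(-684) = -334 + (104320 + 160*(-684)) = -334 + (104320 - 109440) = -334 - 5120 = -5454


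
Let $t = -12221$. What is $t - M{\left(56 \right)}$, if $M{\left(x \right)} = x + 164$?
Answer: $-12441$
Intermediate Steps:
$M{\left(x \right)} = 164 + x$
$t - M{\left(56 \right)} = -12221 - \left(164 + 56\right) = -12221 - 220 = -12441$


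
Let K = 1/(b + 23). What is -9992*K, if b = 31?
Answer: -4996/27 ≈ -185.04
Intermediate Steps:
K = 1/54 (K = 1/(31 + 23) = 1/54 ≈ 0.018519)
-9992*K = -9992*1/54 = -4996/27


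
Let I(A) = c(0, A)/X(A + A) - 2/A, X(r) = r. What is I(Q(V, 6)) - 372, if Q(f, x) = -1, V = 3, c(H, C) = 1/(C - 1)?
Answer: -1479/4 ≈ -369.75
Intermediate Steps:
c(H, C) = 1/(-1 + C)
I(A) = -2/A + 1/(2*A*(-1 + A)) (I(A) = 1/((-1 + A)*(A + A)) - 2/A = 1/((-1 + A)*((2*A))) - 2/A = (1/(2*A))/(-1 + A) - 2/A = 1/(2*A*(-1 + A)) - 2/A = -2/A + 1/(2*A*(-1 + A)))
I(Q(V, 6)) - 372 = (½)*(5 - 4*(-1))/(-1*(-1 - 1)) - 372 = (½)*(-1)*(5 + 4)/(-2) - 372 = (½)*(-1)*(-½)*9 - 372 = 9/4 - 372 = -1479/4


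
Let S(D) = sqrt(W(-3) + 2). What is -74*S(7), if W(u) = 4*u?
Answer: -74*I*sqrt(10) ≈ -234.01*I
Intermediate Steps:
S(D) = I*sqrt(10) (S(D) = sqrt(4*(-3) + 2) = sqrt(-12 + 2) = sqrt(-10) = I*sqrt(10))
-74*S(7) = -74*I*sqrt(10)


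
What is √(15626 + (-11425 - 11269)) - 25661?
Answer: -25661 + 2*I*√1767 ≈ -25661.0 + 84.071*I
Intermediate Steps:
√(15626 + (-11425 - 11269)) - 25661 = √(15626 - 22694) - 25661 = √(-7068) - 25661 = 2*I*√1767 - 25661 = -25661 + 2*I*√1767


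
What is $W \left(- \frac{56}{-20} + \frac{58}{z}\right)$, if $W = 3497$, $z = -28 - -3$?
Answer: $\frac{41964}{25} \approx 1678.6$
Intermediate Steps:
$z = -25$ ($z = -28 + 3 = -25$)
$W \left(- \frac{56}{-20} + \frac{58}{z}\right) = 3497 \left(- \frac{56}{-20} + \frac{58}{-25}\right) = 3497 \left(\left(-56\right) \left(- \frac{1}{20}\right) + 58 \left(- \frac{1}{25}\right)\right) = 3497 \left(\frac{14}{5} - \frac{58}{25}\right) = 3497 \cdot \frac{12}{25} = \frac{41964}{25}$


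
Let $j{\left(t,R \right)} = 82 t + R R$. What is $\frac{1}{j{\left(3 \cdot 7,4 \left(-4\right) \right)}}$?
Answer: $\frac{1}{1978} \approx 0.00050556$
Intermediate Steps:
$j{\left(t,R \right)} = R^{2} + 82 t$ ($j{\left(t,R \right)} = 82 t + R^{2} = R^{2} + 82 t$)
$\frac{1}{j{\left(3 \cdot 7,4 \left(-4\right) \right)}} = \frac{1}{\left(4 \left(-4\right)\right)^{2} + 82 \cdot 3 \cdot 7} = \frac{1}{\left(-16\right)^{2} + 82 \cdot 21} = \frac{1}{256 + 1722} = \frac{1}{1978}$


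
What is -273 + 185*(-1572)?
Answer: -291093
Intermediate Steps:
-273 + 185*(-1572) = -273 - 290820 = -291093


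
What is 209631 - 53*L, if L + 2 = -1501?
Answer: 289290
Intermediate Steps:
L = -1503 (L = -2 - 1501 = -1503)
209631 - 53*L = 209631 - 53*(-1503) = 209631 + 79659 = 289290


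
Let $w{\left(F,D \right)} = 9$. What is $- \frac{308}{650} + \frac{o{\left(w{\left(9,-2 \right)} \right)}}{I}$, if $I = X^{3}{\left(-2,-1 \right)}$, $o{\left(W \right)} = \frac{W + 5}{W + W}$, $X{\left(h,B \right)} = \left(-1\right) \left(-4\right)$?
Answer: $- \frac{86429}{187200} \approx -0.46169$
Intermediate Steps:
$X{\left(h,B \right)} = 4$
$o{\left(W \right)} = \frac{5 + W}{2 W}$
$I = 64$ ($I = 4^{3} = 64$)
$- \frac{308}{650} + \frac{o{\left(w{\left(9,-2 \right)} \right)}}{I} = - \frac{308}{650} + \frac{\frac{1}{2} \cdot \frac{1}{9} \left(5 + 9\right)}{64} = \left(-308\right) \frac{1}{650} + \frac{1}{2} \cdot \frac{1}{9} \cdot 14 \cdot \frac{1}{64} = - \frac{154}{325} + \frac{7}{9} \cdot \frac{1}{64} = - \frac{154}{325} + \frac{7}{576} = - \frac{86429}{187200}$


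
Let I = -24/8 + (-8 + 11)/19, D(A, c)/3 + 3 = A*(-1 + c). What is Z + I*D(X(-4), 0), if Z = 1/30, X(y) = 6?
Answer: 43759/570 ≈ 76.770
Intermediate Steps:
D(A, c) = -9 + 3*A*(-1 + c) (D(A, c) = -9 + 3*(A*(-1 + c)) = -9 + 3*A*(-1 + c))
I = -54/19 (I = -24*⅛ + 3*(1/19) = -3 + 3/19 = -54/19 ≈ -2.8421)
Z = 1/30 ≈ 0.033333
Z + I*D(X(-4), 0) = 1/30 - 54*(-9 - 3*6 + 3*6*0)/19 = 1/30 - 54*(-9 - 18 + 0)/19 = 1/30 - 54/19*(-27) = 1/30 + 1458/19 = 43759/570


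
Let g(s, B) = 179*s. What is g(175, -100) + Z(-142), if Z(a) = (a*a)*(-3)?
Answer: -29167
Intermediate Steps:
Z(a) = -3*a² (Z(a) = a²*(-3) = -3*a²)
g(175, -100) + Z(-142) = 179*175 - 3*(-142)² = 31325 - 3*20164 = 31325 - 60492 = -29167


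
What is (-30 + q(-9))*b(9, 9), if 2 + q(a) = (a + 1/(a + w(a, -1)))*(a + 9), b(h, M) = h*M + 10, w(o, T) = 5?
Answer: -2912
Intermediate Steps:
b(h, M) = 10 + M*h (b(h, M) = M*h + 10 = 10 + M*h)
q(a) = -2 + (9 + a)*(a + 1/(5 + a)) (q(a) = -2 + (a + 1/(a + 5))*(a + 9) = -2 + (a + 1/(5 + a))*(9 + a) = -2 + (9 + a)*(a + 1/(5 + a)))
(-30 + q(-9))*b(9, 9) = (-30 + (-1 + (-9)³ + 14*(-9)² + 44*(-9))/(5 - 9))*(10 + 9*9) = (-30 + (-1 - 729 + 14*81 - 396)/(-4))*(10 + 81) = (-30 - (-1 - 729 + 1134 - 396)/4)*91 = (-30 - ¼*8)*91 = (-30 - 2)*91 = -32*91 = -2912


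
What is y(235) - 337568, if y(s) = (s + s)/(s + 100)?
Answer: -22616962/67 ≈ -3.3757e+5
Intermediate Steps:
y(s) = 2*s/(100 + s) (y(s) = (2*s)/(100 + s) = 2*s/(100 + s))
y(235) - 337568 = 2*235/(100 + 235) - 337568 = 2*235/335 - 337568 = 2*235*(1/335) - 337568 = 94/67 - 337568 = -22616962/67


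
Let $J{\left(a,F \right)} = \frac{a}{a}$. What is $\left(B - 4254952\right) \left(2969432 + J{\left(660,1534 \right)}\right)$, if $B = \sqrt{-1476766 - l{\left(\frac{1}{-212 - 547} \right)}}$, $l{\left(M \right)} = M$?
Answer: $-12634794882216 + \frac{989811 i \sqrt{850736833287}}{253} \approx -1.2635 \cdot 10^{13} + 3.6085 \cdot 10^{9} i$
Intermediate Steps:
$J{\left(a,F \right)} = 1$
$B = \frac{i \sqrt{850736833287}}{759}$ ($B = \sqrt{-1476766 - \frac{1}{-212 - 547}} = \sqrt{-1476766 - \frac{1}{-759}} = \sqrt{-1476766 - - \frac{1}{759}} = \sqrt{-1476766 + \frac{1}{759}} = \sqrt{- \frac{1120865393}{759}} = \frac{i \sqrt{850736833287}}{759} \approx 1215.2 i$)
$\left(B - 4254952\right) \left(2969432 + J{\left(660,1534 \right)}\right) = \left(\frac{i \sqrt{850736833287}}{759} - 4254952\right) \left(2969432 + 1\right) = \left(-4254952 + \frac{i \sqrt{850736833287}}{759}\right) 2969433 = -12634794882216 + \frac{989811 i \sqrt{850736833287}}{253}$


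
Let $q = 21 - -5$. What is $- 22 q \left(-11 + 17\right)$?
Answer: $-3432$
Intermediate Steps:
$q = 26$ ($q = 21 + 5 = 26$)
$- 22 q \left(-11 + 17\right) = \left(-22\right) 26 \left(-11 + 17\right) = \left(-572\right) 6 = -3432$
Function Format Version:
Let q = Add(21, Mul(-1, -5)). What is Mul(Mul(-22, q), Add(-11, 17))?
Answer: -3432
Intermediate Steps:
q = 26 (q = Add(21, 5) = 26)
Mul(Mul(-22, q), Add(-11, 17)) = Mul(Mul(-22, 26), Add(-11, 17)) = Mul(-572, 6) = -3432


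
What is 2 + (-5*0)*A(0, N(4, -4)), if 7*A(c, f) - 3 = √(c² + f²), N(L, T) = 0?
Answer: 2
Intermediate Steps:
A(c, f) = 3/7 + √(c² + f²)/7
2 + (-5*0)*A(0, N(4, -4)) = 2 + (-5*0)*(3/7 + √(0² + 0²)/7) = 2 + 0*(3/7 + √(0 + 0)/7) = 2 + 0*(3/7 + √0/7) = 2 + 0*(3/7 + (⅐)*0) = 2 + 0*(3/7 + 0) = 2 + 0*(3/7) = 2 + 0 = 2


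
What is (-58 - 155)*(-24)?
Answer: 5112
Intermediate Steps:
(-58 - 155)*(-24) = -213*(-24) = 5112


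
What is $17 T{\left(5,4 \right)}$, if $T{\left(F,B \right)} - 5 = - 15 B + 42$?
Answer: $-221$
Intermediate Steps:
$T{\left(F,B \right)} = 47 - 15 B$ ($T{\left(F,B \right)} = 5 - \left(-42 + 15 B\right) = 47 - 15 B$)
$17 T{\left(5,4 \right)} = 17 \left(47 - 60\right) = 17 \left(-13\right) = -221$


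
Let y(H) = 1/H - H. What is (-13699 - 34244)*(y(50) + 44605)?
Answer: -106805066193/50 ≈ -2.1361e+9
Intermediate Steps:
(-13699 - 34244)*(y(50) + 44605) = (-13699 - 34244)*((1/50 - 1*50) + 44605) = -47943*((1/50 - 50) + 44605) = -47943*(-2499/50 + 44605) = -47943*2227751/50 = -106805066193/50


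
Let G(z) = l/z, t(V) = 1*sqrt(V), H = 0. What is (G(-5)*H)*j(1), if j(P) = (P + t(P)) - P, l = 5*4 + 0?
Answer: 0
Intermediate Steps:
l = 20 (l = 20 + 0 = 20)
t(V) = sqrt(V)
j(P) = sqrt(P) (j(P) = (P + sqrt(P)) - P = sqrt(P))
G(z) = 20/z
(G(-5)*H)*j(1) = ((20/(-5))*0)*sqrt(1) = ((20*(-1/5))*0)*1 = -4*0*1 = 0*1 = 0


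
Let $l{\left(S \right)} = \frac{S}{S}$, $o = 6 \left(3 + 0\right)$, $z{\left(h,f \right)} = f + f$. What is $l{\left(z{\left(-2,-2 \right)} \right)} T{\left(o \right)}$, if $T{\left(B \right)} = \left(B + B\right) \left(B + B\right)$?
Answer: $1296$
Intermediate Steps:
$z{\left(h,f \right)} = 2 f$
$o = 18$ ($o = 6 \cdot 3 = 18$)
$T{\left(B \right)} = 4 B^{2}$ ($T{\left(B \right)} = 2 B 2 B = 4 B^{2}$)
$l{\left(S \right)} = 1$
$l{\left(z{\left(-2,-2 \right)} \right)} T{\left(o \right)} = 1 \cdot 4 \cdot 18^{2} = 1 \cdot 4 \cdot 324 = 1 \cdot 1296 = 1296$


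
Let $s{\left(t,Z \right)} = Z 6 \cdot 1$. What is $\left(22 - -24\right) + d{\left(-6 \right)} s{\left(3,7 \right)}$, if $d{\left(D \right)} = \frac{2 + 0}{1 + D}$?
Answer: $\frac{146}{5} \approx 29.2$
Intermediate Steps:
$d{\left(D \right)} = \frac{2}{1 + D}$
$s{\left(t,Z \right)} = 6 Z$ ($s{\left(t,Z \right)} = 6 Z 1 = 6 Z$)
$\left(22 - -24\right) + d{\left(-6 \right)} s{\left(3,7 \right)} = \left(22 - -24\right) + \frac{2}{1 - 6} \cdot 6 \cdot 7 = \left(22 + 24\right) + \frac{2}{-5} \cdot 42 = 46 + 2 \left(- \frac{1}{5}\right) 42 = 46 - \frac{84}{5} = \frac{146}{5}$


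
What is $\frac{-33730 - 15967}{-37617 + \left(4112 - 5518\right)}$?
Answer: $\frac{49697}{39023} \approx 1.2735$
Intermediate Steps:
$\frac{-33730 - 15967}{-37617 + \left(4112 - 5518\right)} = - \frac{49697}{-37617 + \left(4112 - 5518\right)} = - \frac{49697}{-37617 - 1406} = - \frac{49697}{-39023} = \left(-49697\right) \left(- \frac{1}{39023}\right) = \frac{49697}{39023}$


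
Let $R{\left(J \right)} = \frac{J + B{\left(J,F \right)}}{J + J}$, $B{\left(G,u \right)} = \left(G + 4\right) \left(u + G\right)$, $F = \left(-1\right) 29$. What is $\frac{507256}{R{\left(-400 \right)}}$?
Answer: $- \frac{101451200}{42371} \approx -2394.4$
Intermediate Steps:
$F = -29$
$B{\left(G,u \right)} = \left(4 + G\right) \left(G + u\right)$
$R{\left(J \right)} = \frac{-116 + J^{2} - 24 J}{2 J}$ ($R{\left(J \right)} = \frac{J + \left(J^{2} + 4 J + 4 \left(-29\right) + J \left(-29\right)\right)}{J + J} = \frac{J + \left(J^{2} + 4 J - 116 - 29 J\right)}{2 J} = \left(J - \left(116 - J^{2} + 25 J\right)\right) \frac{1}{2 J} = \left(-116 + J^{2} - 24 J\right) \frac{1}{2 J} = \frac{-116 + J^{2} - 24 J}{2 J}$)
$\frac{507256}{R{\left(-400 \right)}} = \frac{507256}{-12 + \frac{1}{2} \left(-400\right) - \frac{58}{-400}} = \frac{507256}{-12 - 200 - - \frac{29}{200}} = \frac{507256}{-12 - 200 + \frac{29}{200}} = \frac{507256}{- \frac{42371}{200}} = 507256 \left(- \frac{200}{42371}\right) = - \frac{101451200}{42371}$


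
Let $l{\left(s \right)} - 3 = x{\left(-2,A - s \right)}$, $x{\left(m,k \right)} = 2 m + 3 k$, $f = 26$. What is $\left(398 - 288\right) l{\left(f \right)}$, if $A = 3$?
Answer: $-7700$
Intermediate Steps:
$l{\left(s \right)} = 8 - 3 s$ ($l{\left(s \right)} = 3 + \left(2 \left(-2\right) + 3 \left(3 - s\right)\right) = 3 - \left(-5 + 3 s\right) = 8 - 3 s$)
$\left(398 - 288\right) l{\left(f \right)} = \left(398 - 288\right) \left(8 - 78\right) = 110 \left(-70\right) = -7700$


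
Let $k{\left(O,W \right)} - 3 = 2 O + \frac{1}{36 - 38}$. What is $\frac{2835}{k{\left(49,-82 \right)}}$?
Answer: $\frac{1890}{67} \approx 28.209$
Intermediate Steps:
$k{\left(O,W \right)} = \frac{5}{2} + 2 O$ ($k{\left(O,W \right)} = 3 + \left(2 O + \frac{1}{36 - 38}\right) = 3 + \left(2 O + \frac{1}{-2}\right) = 3 + \left(2 O - \frac{1}{2}\right) = 3 + \left(- \frac{1}{2} + 2 O\right) = \frac{5}{2} + 2 O$)
$\frac{2835}{k{\left(49,-82 \right)}} = \frac{2835}{\frac{5}{2} + 2 \cdot 49} = \frac{2835}{\frac{5}{2} + 98} = \frac{2835}{\frac{201}{2}} = 2835 \cdot \frac{2}{201} = \frac{1890}{67}$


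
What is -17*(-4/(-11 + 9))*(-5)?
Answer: 170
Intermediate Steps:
-17*(-4/(-11 + 9))*(-5) = -17*(-4/(-2))*(-5) = -17*(-4*(-½))*(-5) = -34*(-5) = -17*(-10) = 170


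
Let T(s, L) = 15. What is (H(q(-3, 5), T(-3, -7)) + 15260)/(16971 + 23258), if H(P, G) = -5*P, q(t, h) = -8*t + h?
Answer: 15115/40229 ≈ 0.37572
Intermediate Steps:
q(t, h) = h - 8*t
(H(q(-3, 5), T(-3, -7)) + 15260)/(16971 + 23258) = (-5*(5 - 8*(-3)) + 15260)/(16971 + 23258) = (-5*(5 + 24) + 15260)/40229 = (-5*29 + 15260)*(1/40229) = (-145 + 15260)*(1/40229) = 15115*(1/40229) = 15115/40229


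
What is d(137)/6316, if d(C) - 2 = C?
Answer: 139/6316 ≈ 0.022008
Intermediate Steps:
d(C) = 2 + C
d(137)/6316 = (2 + 137)/6316 = 139*(1/6316) = 139/6316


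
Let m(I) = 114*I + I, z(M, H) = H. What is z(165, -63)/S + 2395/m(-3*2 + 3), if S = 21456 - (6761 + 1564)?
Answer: -699344/100671 ≈ -6.9468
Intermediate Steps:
S = 13131 (S = 21456 - 1*8325 = 21456 - 8325 = 13131)
m(I) = 115*I
z(165, -63)/S + 2395/m(-3*2 + 3) = -63/13131 + 2395/((115*(-3*2 + 3))) = -63*1/13131 + 2395/((115*(-6 + 3))) = -7/1459 + 2395/((115*(-3))) = -7/1459 + 2395/(-345) = -7/1459 + 2395*(-1/345) = -7/1459 - 479/69 = -699344/100671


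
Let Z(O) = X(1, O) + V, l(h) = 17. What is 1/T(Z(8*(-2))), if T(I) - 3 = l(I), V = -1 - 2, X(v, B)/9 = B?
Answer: 1/20 ≈ 0.050000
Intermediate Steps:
X(v, B) = 9*B
V = -3
Z(O) = -3 + 9*O (Z(O) = 9*O - 3 = -3 + 9*O)
T(I) = 20 (T(I) = 3 + 17 = 20)
1/T(Z(8*(-2))) = 1/20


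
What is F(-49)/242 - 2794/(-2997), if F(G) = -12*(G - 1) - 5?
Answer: 2459363/725274 ≈ 3.3909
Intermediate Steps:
F(G) = 7 - 12*G (F(G) = -12*(-1 + G) - 5 = -3*(-4 + 4*G) - 5 = (12 - 12*G) - 5 = 7 - 12*G)
F(-49)/242 - 2794/(-2997) = (7 - 12*(-49))/242 - 2794/(-2997) = (7 + 588)*(1/242) - 2794*(-1/2997) = 595*(1/242) + 2794/2997 = 595/242 + 2794/2997 = 2459363/725274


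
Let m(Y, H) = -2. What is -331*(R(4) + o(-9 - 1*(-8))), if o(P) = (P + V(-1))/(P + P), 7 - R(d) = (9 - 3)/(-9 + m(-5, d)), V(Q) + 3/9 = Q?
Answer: -190325/66 ≈ -2883.7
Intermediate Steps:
V(Q) = -⅓ + Q
R(d) = 83/11 (R(d) = 7 - (9 - 3)/(-9 - 2) = 7 - 6/(-11) = 7 - 6*(-1)/11 = 7 - 1*(-6/11) = 7 + 6/11 = 83/11)
o(P) = (-4/3 + P)/(2*P) (o(P) = (P + (-⅓ - 1))/(P + P) = (P - 4/3)/((2*P)) = (-4/3 + P)*(1/(2*P)) = (-4/3 + P)/(2*P))
-331*(R(4) + o(-9 - 1*(-8))) = -331*(83/11 + (-4 + 3*(-9 - 1*(-8)))/(6*(-9 - 1*(-8)))) = -331*(83/11 + (-4 + 3*(-9 + 8))/(6*(-9 + 8))) = -331*(83/11 + (⅙)*(-4 + 3*(-1))/(-1)) = -331*(83/11 + (⅙)*(-1)*(-4 - 3)) = -331*(83/11 + (⅙)*(-1)*(-7)) = -331*(83/11 + 7/6) = -331*575/66 = -190325/66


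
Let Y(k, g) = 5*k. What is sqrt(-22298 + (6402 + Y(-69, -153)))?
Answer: I*sqrt(16241) ≈ 127.44*I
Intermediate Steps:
sqrt(-22298 + (6402 + Y(-69, -153))) = sqrt(-22298 + (6402 + 5*(-69))) = sqrt(-22298 + (6402 - 345)) = sqrt(-22298 + 6057) = sqrt(-16241) = I*sqrt(16241)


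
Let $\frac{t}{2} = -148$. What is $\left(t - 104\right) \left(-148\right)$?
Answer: $59200$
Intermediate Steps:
$t = -296$ ($t = 2 \left(-148\right) = -296$)
$\left(t - 104\right) \left(-148\right) = \left(-296 - 104\right) \left(-148\right) = \left(-400\right) \left(-148\right) = 59200$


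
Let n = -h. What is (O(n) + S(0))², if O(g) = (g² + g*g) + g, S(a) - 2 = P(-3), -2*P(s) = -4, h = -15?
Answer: 219961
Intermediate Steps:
P(s) = 2 (P(s) = -½*(-4) = 2)
S(a) = 4 (S(a) = 2 + 2 = 4)
n = 15 (n = -1*(-15) = 15)
O(g) = g + 2*g² (O(g) = (g² + g²) + g = 2*g² + g = g + 2*g²)
(O(n) + S(0))² = (15*(1 + 2*15) + 4)² = (15*(1 + 30) + 4)² = (15*31 + 4)² = (465 + 4)² = 469² = 219961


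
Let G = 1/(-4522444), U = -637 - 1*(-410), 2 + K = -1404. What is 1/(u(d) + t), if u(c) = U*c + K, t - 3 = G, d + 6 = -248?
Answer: 4522444/254410087219 ≈ 1.7776e-5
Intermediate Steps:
K = -1406 (K = -2 - 1404 = -1406)
U = -227 (U = -637 + 410 = -227)
d = -254 (d = -6 - 248 = -254)
G = -1/4522444 ≈ -2.2112e-7
t = 13567331/4522444 (t = 3 - 1/4522444 = 13567331/4522444 ≈ 3.0000)
u(c) = -1406 - 227*c (u(c) = -227*c - 1406 = -1406 - 227*c)
1/(u(d) + t) = 1/((-1406 - 227*(-254)) + 13567331/4522444) = 1/((-1406 + 57658) + 13567331/4522444) = 1/(56252 + 13567331/4522444) = 1/(254410087219/4522444) = 4522444/254410087219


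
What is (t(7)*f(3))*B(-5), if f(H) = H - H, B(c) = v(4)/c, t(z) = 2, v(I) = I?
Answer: 0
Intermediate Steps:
B(c) = 4/c
f(H) = 0
(t(7)*f(3))*B(-5) = (2*0)*(4/(-5)) = 0*(4*(-⅕)) = 0*(-⅘) = 0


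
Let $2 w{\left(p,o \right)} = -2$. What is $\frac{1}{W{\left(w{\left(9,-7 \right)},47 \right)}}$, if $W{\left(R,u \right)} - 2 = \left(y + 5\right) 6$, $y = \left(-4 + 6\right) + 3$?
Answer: $\frac{1}{62} \approx 0.016129$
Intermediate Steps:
$w{\left(p,o \right)} = -1$ ($w{\left(p,o \right)} = \frac{1}{2} \left(-2\right) = -1$)
$y = 5$ ($y = 2 + 3 = 5$)
$W{\left(R,u \right)} = 62$ ($W{\left(R,u \right)} = 2 + \left(5 + 5\right) 6 = 2 + 10 \cdot 6 = 2 + 60 = 62$)
$\frac{1}{W{\left(w{\left(9,-7 \right)},47 \right)}} = \frac{1}{62}$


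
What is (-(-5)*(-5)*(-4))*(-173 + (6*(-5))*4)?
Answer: -29300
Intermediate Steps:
(-(-5)*(-5)*(-4))*(-173 + (6*(-5))*4) = (-5*5*(-4))*(-173 - 30*4) = (-25*(-4))*(-173 - 120) = 100*(-293) = -29300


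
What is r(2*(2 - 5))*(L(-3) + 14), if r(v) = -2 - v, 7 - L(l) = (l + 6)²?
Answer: 48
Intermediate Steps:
L(l) = 7 - (6 + l)² (L(l) = 7 - (l + 6)² = 7 - (6 + l)²)
r(2*(2 - 5))*(L(-3) + 14) = (-2 - 2*(2 - 5))*((7 - (6 - 3)²) + 14) = (-2 - 2*(-3))*((7 - 1*3²) + 14) = (-2 - 1*(-6))*((7 - 1*9) + 14) = (-2 + 6)*((7 - 9) + 14) = 4*(-2 + 14) = 4*12 = 48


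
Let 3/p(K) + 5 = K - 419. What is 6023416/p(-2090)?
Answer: -5047622608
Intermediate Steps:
p(K) = 3/(-424 + K) (p(K) = 3/(-5 + (K - 419)) = 3/(-5 + (-419 + K)) = 3/(-424 + K))
6023416/p(-2090) = 6023416/((3/(-424 - 2090))) = 6023416/((3/(-2514))) = 6023416/((3*(-1/2514))) = 6023416/(-1/838) = 6023416*(-838) = -5047622608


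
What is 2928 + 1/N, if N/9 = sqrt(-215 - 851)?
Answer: 2928 - I*sqrt(1066)/9594 ≈ 2928.0 - 0.0034031*I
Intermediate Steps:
N = 9*I*sqrt(1066) (N = 9*sqrt(-215 - 851) = 9*sqrt(-1066) = 9*(I*sqrt(1066)) = 9*I*sqrt(1066) ≈ 293.85*I)
2928 + 1/N = 2928 + 1/(9*I*sqrt(1066)) = 2928 - I*sqrt(1066)/9594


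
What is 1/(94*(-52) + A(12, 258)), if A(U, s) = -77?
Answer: -1/4965 ≈ -0.00020141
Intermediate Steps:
1/(94*(-52) + A(12, 258)) = 1/(94*(-52) - 77) = 1/(-4888 - 77) = 1/(-4965) = -1/4965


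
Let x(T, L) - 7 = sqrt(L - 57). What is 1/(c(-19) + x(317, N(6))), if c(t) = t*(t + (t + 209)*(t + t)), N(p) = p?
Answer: 137548/18919452355 - I*sqrt(51)/18919452355 ≈ 7.2702e-6 - 3.7746e-10*I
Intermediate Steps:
x(T, L) = 7 + sqrt(-57 + L) (x(T, L) = 7 + sqrt(L - 57) = 7 + sqrt(-57 + L))
c(t) = t*(t + 2*t*(209 + t)) (c(t) = t*(t + (209 + t)*(2*t)) = t*(t + 2*t*(209 + t)))
1/(c(-19) + x(317, N(6))) = 1/((-19)**2*(419 + 2*(-19)) + (7 + sqrt(-57 + 6))) = 1/(361*(419 - 38) + (7 + sqrt(-51))) = 1/(361*381 + (7 + I*sqrt(51))) = 1/(137541 + (7 + I*sqrt(51))) = 1/(137548 + I*sqrt(51))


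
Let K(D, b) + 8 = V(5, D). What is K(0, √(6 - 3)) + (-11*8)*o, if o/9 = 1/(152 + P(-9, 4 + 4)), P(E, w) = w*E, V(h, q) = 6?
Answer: -119/10 ≈ -11.900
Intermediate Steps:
P(E, w) = E*w
o = 9/80 (o = 9/(152 - 9*(4 + 4)) = 9/(152 - 9*8) = 9/(152 - 72) = 9/80 ≈ 0.11250)
K(D, b) = -2 (K(D, b) = -8 + 6 = -2)
K(0, √(6 - 3)) + (-11*8)*o = -2 - 11*8*(9/80) = -2 - 88*9/80 = -2 - 99/10 = -119/10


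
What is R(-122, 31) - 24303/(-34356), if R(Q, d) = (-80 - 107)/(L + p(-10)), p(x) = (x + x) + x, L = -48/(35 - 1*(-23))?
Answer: 34673245/5119044 ≈ 6.7734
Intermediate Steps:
L = -24/29 (L = -48/(35 + 23) = -48/58 = -48*1/58 = -24/29 ≈ -0.82759)
p(x) = 3*x (p(x) = 2*x + x = 3*x)
R(Q, d) = 5423/894 (R(Q, d) = (-80 - 107)/(-24/29 + 3*(-10)) = -187/(-24/29 - 30) = -187/(-894/29) = -187*(-29/894) = 5423/894)
R(-122, 31) - 24303/(-34356) = 5423/894 - 24303/(-34356) = 5423/894 - 24303*(-1)/34356 = 5423/894 - 1*(-8101/11452) = 5423/894 + 8101/11452 = 34673245/5119044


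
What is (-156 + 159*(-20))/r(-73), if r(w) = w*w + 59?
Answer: -278/449 ≈ -0.61915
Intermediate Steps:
r(w) = 59 + w**2 (r(w) = w**2 + 59 = 59 + w**2)
(-156 + 159*(-20))/r(-73) = (-156 + 159*(-20))/(59 + (-73)**2) = (-156 - 3180)/(59 + 5329) = -3336/5388 = -3336*1/5388 = -278/449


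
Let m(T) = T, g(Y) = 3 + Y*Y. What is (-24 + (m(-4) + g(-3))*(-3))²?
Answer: 2304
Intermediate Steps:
g(Y) = 3 + Y²
(-24 + (m(-4) + g(-3))*(-3))² = (-24 + (-4 + (3 + (-3)²))*(-3))² = (-24 + (-4 + (3 + 9))*(-3))² = (-24 + (-4 + 12)*(-3))² = (-24 + 8*(-3))² = (-24 - 24)² = (-48)² = 2304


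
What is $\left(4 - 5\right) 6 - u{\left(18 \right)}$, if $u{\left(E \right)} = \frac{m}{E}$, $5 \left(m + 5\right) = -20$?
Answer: $- \frac{11}{2} \approx -5.5$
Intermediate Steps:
$m = -9$ ($m = -5 + \frac{1}{5} \left(-20\right) = -5 - 4 = -9$)
$u{\left(E \right)} = - \frac{9}{E}$
$\left(4 - 5\right) 6 - u{\left(18 \right)} = \left(4 - 5\right) 6 - - \frac{9}{18} = \left(-1\right) 6 - \left(-9\right) \frac{1}{18} = -6 - - \frac{1}{2} = -6 + \frac{1}{2} = - \frac{11}{2}$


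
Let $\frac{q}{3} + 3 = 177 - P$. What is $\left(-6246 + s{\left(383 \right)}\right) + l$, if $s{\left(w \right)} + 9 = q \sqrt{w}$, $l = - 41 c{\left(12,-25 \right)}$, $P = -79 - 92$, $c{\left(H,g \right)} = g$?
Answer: $-5230 + 1035 \sqrt{383} \approx 15025.0$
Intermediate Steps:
$P = -171$ ($P = -79 - 92 = -171$)
$q = 1035$ ($q = -9 + 3 \left(177 - -171\right) = -9 + 3 \left(177 + 171\right) = -9 + 3 \cdot 348 = -9 + 1044 = 1035$)
$l = 1025$ ($l = \left(-41\right) \left(-25\right) = 1025$)
$s{\left(w \right)} = -9 + 1035 \sqrt{w}$
$\left(-6246 + s{\left(383 \right)}\right) + l = \left(-6246 - \left(9 - 1035 \sqrt{383}\right)\right) + 1025 = \left(-6255 + 1035 \sqrt{383}\right) + 1025 = -5230 + 1035 \sqrt{383}$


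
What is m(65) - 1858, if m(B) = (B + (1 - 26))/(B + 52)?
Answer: -217346/117 ≈ -1857.7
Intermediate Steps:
m(B) = (-25 + B)/(52 + B) (m(B) = (B - 25)/(52 + B) = (-25 + B)/(52 + B))
m(65) - 1858 = (-25 + 65)/(52 + 65) - 1858 = 40/117 - 1858 = -217346/117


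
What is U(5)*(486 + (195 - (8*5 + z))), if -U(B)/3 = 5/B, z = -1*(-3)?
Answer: -1914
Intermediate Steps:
z = 3
U(B) = -15/B
U(5)*(486 + (195 - (8*5 + z))) = (-15/5)*(486 + (195 - (8*5 + 3))) = (-15*1/5)*(486 + (195 - (40 + 3))) = -3*(486 + (195 - 1*43)) = -3*(486 + (195 - 43)) = -3*(486 + 152) = -3*638 = -1914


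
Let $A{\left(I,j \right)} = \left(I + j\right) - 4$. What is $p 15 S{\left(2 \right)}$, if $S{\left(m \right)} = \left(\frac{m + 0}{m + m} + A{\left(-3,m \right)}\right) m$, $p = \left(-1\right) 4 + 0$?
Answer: $540$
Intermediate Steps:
$p = -4$ ($p = -4 + 0 = -4$)
$A{\left(I,j \right)} = -4 + I + j$
$S{\left(m \right)} = m \left(- \frac{13}{2} + m\right)$ ($S{\left(m \right)} = \left(\frac{m + 0}{m + m} - \left(7 - m\right)\right) m = \left(\frac{m}{2 m} + \left(-7 + m\right)\right) m = \left(m \frac{1}{2 m} + \left(-7 + m\right)\right) m = \left(\frac{1}{2} + \left(-7 + m\right)\right) m = \left(- \frac{13}{2} + m\right) m = m \left(- \frac{13}{2} + m\right)$)
$p 15 S{\left(2 \right)} = \left(-4\right) 15 \cdot \frac{1}{2} \cdot 2 \left(-13 + 2 \cdot 2\right) = - 60 \cdot \frac{1}{2} \cdot 2 \left(-13 + 4\right) = - 60 \cdot \frac{1}{2} \cdot 2 \left(-9\right) = \left(-60\right) \left(-9\right) = 540$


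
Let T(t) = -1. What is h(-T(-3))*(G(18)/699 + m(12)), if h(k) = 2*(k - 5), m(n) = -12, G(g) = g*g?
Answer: 21504/233 ≈ 92.292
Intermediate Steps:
G(g) = g²
h(k) = -10 + 2*k (h(k) = 2*(-5 + k) = -10 + 2*k)
h(-T(-3))*(G(18)/699 + m(12)) = (-10 + 2*(-1*(-1)))*(18²/699 - 12) = (-10 + 2*1)*(324*(1/699) - 12) = (-10 + 2)*(108/233 - 12) = -8*(-2688/233) = 21504/233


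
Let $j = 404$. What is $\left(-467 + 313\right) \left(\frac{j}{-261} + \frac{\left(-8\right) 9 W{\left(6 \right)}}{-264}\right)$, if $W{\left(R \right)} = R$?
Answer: $- \frac{3556}{261} \approx -13.625$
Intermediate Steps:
$\left(-467 + 313\right) \left(\frac{j}{-261} + \frac{\left(-8\right) 9 W{\left(6 \right)}}{-264}\right) = \left(-467 + 313\right) \left(\frac{404}{-261} + \frac{\left(-8\right) 9 \cdot 6}{-264}\right) = - 154 \left(404 \left(- \frac{1}{261}\right) + \left(-72\right) 6 \left(- \frac{1}{264}\right)\right) = - 154 \left(- \frac{404}{261} - - \frac{18}{11}\right) = - 154 \left(- \frac{404}{261} + \frac{18}{11}\right) = \left(-154\right) \frac{254}{2871} = - \frac{3556}{261}$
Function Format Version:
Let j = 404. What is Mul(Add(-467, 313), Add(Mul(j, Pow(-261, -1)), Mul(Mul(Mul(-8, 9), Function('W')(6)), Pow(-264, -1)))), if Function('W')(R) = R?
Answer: Rational(-3556, 261) ≈ -13.625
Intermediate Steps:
Mul(Add(-467, 313), Add(Mul(j, Pow(-261, -1)), Mul(Mul(Mul(-8, 9), Function('W')(6)), Pow(-264, -1)))) = Mul(Add(-467, 313), Add(Mul(404, Pow(-261, -1)), Mul(Mul(Mul(-8, 9), 6), Pow(-264, -1)))) = Mul(-154, Add(Mul(404, Rational(-1, 261)), Mul(Mul(-72, 6), Rational(-1, 264)))) = Mul(-154, Add(Rational(-404, 261), Mul(-432, Rational(-1, 264)))) = Mul(-154, Add(Rational(-404, 261), Rational(18, 11))) = Mul(-154, Rational(254, 2871)) = Rational(-3556, 261)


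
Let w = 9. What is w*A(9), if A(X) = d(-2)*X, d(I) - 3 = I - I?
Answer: 243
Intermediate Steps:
d(I) = 3 (d(I) = 3 + (I - I) = 3 + 0 = 3)
A(X) = 3*X
w*A(9) = 9*(3*9) = 9*27 = 243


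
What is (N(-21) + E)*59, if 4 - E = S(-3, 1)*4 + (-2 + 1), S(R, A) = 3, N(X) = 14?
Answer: 413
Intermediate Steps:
E = -7 (E = 4 - (3*4 + (-2 + 1)) = 4 - (12 - 1) = 4 - 1*11 = 4 - 11 = -7)
(N(-21) + E)*59 = (14 - 7)*59 = 7*59 = 413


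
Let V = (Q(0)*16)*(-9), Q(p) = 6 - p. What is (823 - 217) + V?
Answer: -258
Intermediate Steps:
V = -864 (V = ((6 - 1*0)*16)*(-9) = ((6 + 0)*16)*(-9) = (6*16)*(-9) = 96*(-9) = -864)
(823 - 217) + V = (823 - 217) - 864 = 606 - 864 = -258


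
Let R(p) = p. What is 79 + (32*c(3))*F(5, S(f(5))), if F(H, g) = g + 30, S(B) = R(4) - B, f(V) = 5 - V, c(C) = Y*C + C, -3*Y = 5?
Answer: -2097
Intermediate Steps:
Y = -5/3 (Y = -⅓*5 = -5/3 ≈ -1.6667)
c(C) = -2*C/3 (c(C) = -5*C/3 + C = -2*C/3)
S(B) = 4 - B
F(H, g) = 30 + g
79 + (32*c(3))*F(5, S(f(5))) = 79 + (32*(-⅔*3))*(30 + (4 - (5 - 1*5))) = 79 + (32*(-2))*(30 + (4 - (5 - 5))) = 79 - 64*(30 + (4 - 1*0)) = 79 - 64*(30 + (4 + 0)) = 79 - 64*(30 + 4) = 79 - 64*34 = 79 - 2176 = -2097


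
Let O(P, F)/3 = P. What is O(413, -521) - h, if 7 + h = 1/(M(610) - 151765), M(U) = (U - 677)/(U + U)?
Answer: 230701096502/185153367 ≈ 1246.0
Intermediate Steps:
M(U) = (-677 + U)/(2*U) (M(U) = (-677 + U)/((2*U)) = (-677 + U)*(1/(2*U)) = (-677 + U)/(2*U))
O(P, F) = 3*P
h = -1296074789/185153367 (h = -7 + 1/((1/2)*(-677 + 610)/610 - 151765) = -7 + 1/((1/2)*(1/610)*(-67) - 151765) = -7 + 1/(-67/1220 - 151765) = -7 + 1/(-185153367/1220) = -7 - 1220/185153367 = -1296074789/185153367 ≈ -7.0000)
O(413, -521) - h = 3*413 - 1*(-1296074789/185153367) = 1239 + 1296074789/185153367 = 230701096502/185153367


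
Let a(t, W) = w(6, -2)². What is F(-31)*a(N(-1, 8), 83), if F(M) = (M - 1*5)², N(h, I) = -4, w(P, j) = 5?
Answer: 32400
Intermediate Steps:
F(M) = (-5 + M)² (F(M) = (M - 5)² = (-5 + M)²)
a(t, W) = 25 (a(t, W) = 5² = 25)
F(-31)*a(N(-1, 8), 83) = (-5 - 31)²*25 = (-36)²*25 = 1296*25 = 32400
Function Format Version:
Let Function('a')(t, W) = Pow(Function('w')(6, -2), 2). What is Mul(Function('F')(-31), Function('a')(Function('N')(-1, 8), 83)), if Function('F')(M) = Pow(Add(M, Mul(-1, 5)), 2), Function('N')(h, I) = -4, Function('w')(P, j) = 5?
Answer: 32400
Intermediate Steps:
Function('F')(M) = Pow(Add(-5, M), 2) (Function('F')(M) = Pow(Add(M, -5), 2) = Pow(Add(-5, M), 2))
Function('a')(t, W) = 25 (Function('a')(t, W) = Pow(5, 2) = 25)
Mul(Function('F')(-31), Function('a')(Function('N')(-1, 8), 83)) = Mul(Pow(Add(-5, -31), 2), 25) = Mul(Pow(-36, 2), 25) = Mul(1296, 25) = 32400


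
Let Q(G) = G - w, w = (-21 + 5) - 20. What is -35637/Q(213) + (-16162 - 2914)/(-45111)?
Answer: -534290261/3744213 ≈ -142.70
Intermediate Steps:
w = -36 (w = -16 - 20 = -36)
Q(G) = 36 + G (Q(G) = G - 1*(-36) = G + 36 = 36 + G)
-35637/Q(213) + (-16162 - 2914)/(-45111) = -35637/(36 + 213) + (-16162 - 2914)/(-45111) = -35637/249 - 19076*(-1/45111) = -35637*1/249 + 19076/45111 = -11879/83 + 19076/45111 = -534290261/3744213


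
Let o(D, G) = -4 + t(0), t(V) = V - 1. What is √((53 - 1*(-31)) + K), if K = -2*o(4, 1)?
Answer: √94 ≈ 9.6954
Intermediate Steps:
t(V) = -1 + V
o(D, G) = -5 (o(D, G) = -4 + (-1 + 0) = -4 - 1 = -5)
K = 10 (K = -2*(-5) = 10)
√((53 - 1*(-31)) + K) = √((53 - 1*(-31)) + 10) = √((53 + 31) + 10) = √(84 + 10) = √94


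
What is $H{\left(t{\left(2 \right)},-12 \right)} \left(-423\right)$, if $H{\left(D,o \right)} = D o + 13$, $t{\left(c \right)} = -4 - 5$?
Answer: $-51183$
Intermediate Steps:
$t{\left(c \right)} = -9$
$H{\left(D,o \right)} = 13 + D o$
$H{\left(t{\left(2 \right)},-12 \right)} \left(-423\right) = \left(13 - -108\right) \left(-423\right) = \left(13 + 108\right) \left(-423\right) = 121 \left(-423\right) = -51183$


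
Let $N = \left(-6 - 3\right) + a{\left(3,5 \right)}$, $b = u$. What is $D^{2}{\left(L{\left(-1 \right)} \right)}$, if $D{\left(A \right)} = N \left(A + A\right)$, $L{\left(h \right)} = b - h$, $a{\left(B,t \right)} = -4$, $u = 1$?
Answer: $2704$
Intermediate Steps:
$b = 1$
$N = -13$ ($N = \left(-6 - 3\right) - 4 = -9 - 4 = -13$)
$L{\left(h \right)} = 1 - h$
$D{\left(A \right)} = - 26 A$ ($D{\left(A \right)} = - 13 \left(A + A\right) = - 13 \cdot 2 A = - 26 A$)
$D^{2}{\left(L{\left(-1 \right)} \right)} = \left(- 26 \left(1 - -1\right)\right)^{2} = \left(- 26 \left(1 + 1\right)\right)^{2} = \left(\left(-26\right) 2\right)^{2} = \left(-52\right)^{2} = 2704$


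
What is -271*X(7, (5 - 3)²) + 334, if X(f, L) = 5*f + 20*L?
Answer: -30831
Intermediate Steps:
-271*X(7, (5 - 3)²) + 334 = -271*(5*7 + 20*(5 - 3)²) + 334 = -271*(35 + 20*2²) + 334 = -271*(35 + 20*4) + 334 = -271*(35 + 80) + 334 = -271*115 + 334 = -31165 + 334 = -30831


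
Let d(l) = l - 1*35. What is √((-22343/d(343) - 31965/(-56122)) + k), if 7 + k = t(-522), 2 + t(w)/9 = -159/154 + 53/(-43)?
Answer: I*√33489719594796311/16892722 ≈ 10.833*I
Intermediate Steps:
d(l) = -35 + l (d(l) = l - 35 = -35 + l)
t(w) = -254187/6622 (t(w) = -18 + 9*(-159/154 + 53/(-43)) = -18 + 9*(-159*1/154 + 53*(-1/43)) = -18 + 9*(-159/154 - 53/43) = -18 + 9*(-14999/6622) = -18 - 134991/6622 = -254187/6622)
k = -300541/6622 (k = -7 - 254187/6622 = -300541/6622 ≈ -45.385)
√((-22343/d(343) - 31965/(-56122)) + k) = √((-22343/(-35 + 343) - 31965/(-56122)) - 300541/6622) = √((-22343/308 - 31965*(-1/56122)) - 300541/6622) = √((-22343*1/308 + 31965/56122) - 300541/6622) = √((-22343/308 + 31965/56122) - 300541/6622) = √(-56549483/785708 - 300541/6622) = √(-3964987951/33785444) = I*√33489719594796311/16892722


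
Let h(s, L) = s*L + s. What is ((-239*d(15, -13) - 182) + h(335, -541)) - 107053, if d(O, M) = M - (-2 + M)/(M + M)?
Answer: -7407143/26 ≈ -2.8489e+5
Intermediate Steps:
d(O, M) = M - (-2 + M)/(2*M)
h(s, L) = s + L*s (h(s, L) = L*s + s = s + L*s)
((-239*d(15, -13) - 182) + h(335, -541)) - 107053 = ((-239*(-1/2 - 13 + 1/(-13)) - 182) + 335*(1 - 541)) - 107053 = ((-239*(-1/2 - 13 - 1/13) - 182) + 335*(-540)) - 107053 = ((-239*(-353/26) - 182) - 180900) - 107053 = ((84367/26 - 182) - 180900) - 107053 = (79635/26 - 180900) - 107053 = -4623765/26 - 107053 = -7407143/26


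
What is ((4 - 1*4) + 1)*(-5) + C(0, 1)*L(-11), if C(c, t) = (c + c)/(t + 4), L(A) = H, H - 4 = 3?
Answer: -5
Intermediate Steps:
H = 7 (H = 4 + 3 = 7)
L(A) = 7
C(c, t) = 2*c/(4 + t) (C(c, t) = (2*c)/(4 + t) = 2*c/(4 + t))
((4 - 1*4) + 1)*(-5) + C(0, 1)*L(-11) = ((4 - 1*4) + 1)*(-5) + (2*0/(4 + 1))*7 = ((4 - 4) + 1)*(-5) + (2*0/5)*7 = (0 + 1)*(-5) + (2*0*(1/5))*7 = 1*(-5) + 0*7 = -5 + 0 = -5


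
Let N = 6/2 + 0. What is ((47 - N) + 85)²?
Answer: 16641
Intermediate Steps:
N = 3 (N = (½)*6 + 0 = 3 + 0 = 3)
((47 - N) + 85)² = ((47 - 1*3) + 85)² = ((47 - 3) + 85)² = (44 + 85)² = 129² = 16641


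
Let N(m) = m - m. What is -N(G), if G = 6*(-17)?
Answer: 0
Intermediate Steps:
G = -102
N(m) = 0
-N(G) = -1*0 = 0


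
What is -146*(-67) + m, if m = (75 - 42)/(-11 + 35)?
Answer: 78267/8 ≈ 9783.4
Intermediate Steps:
m = 11/8 (m = 33/24 = 33*(1/24) = 11/8 ≈ 1.3750)
-146*(-67) + m = -146*(-67) + 11/8 = 9782 + 11/8 = 78267/8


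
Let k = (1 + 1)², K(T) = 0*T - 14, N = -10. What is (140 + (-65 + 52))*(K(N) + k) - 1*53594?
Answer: -54864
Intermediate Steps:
K(T) = -14 (K(T) = 0 - 14 = -14)
k = 4 (k = 2² = 4)
(140 + (-65 + 52))*(K(N) + k) - 1*53594 = (140 + (-65 + 52))*(-14 + 4) - 1*53594 = (140 - 13)*(-10) - 53594 = 127*(-10) - 53594 = -1270 - 53594 = -54864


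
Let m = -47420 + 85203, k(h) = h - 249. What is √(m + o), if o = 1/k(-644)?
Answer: √30130014674/893 ≈ 194.38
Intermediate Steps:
k(h) = -249 + h
m = 37783
o = -1/893 (o = 1/(-249 - 644) = 1/(-893) = -1/893 ≈ -0.0011198)
√(m + o) = √(37783 - 1/893) = √(33740218/893) = √30130014674/893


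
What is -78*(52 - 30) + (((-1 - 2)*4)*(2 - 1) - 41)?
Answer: -1769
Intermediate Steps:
-78*(52 - 30) + (((-1 - 2)*4)*(2 - 1) - 41) = -78*22 + (-3*4*1 - 41) = -1716 + (-12*1 - 41) = -1716 + (-12 - 41) = -1716 - 53 = -1769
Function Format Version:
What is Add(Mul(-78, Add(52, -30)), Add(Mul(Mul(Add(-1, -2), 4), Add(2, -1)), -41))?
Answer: -1769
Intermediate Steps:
Add(Mul(-78, Add(52, -30)), Add(Mul(Mul(Add(-1, -2), 4), Add(2, -1)), -41)) = Add(Mul(-78, 22), Add(Mul(Mul(-3, 4), 1), -41)) = Add(-1716, Add(Mul(-12, 1), -41)) = Add(-1716, Add(-12, -41)) = Add(-1716, -53) = -1769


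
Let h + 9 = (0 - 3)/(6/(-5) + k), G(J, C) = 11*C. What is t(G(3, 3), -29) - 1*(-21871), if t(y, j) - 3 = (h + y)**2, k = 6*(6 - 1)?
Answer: 51713305/2304 ≈ 22445.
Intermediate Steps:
k = 30 (k = 6*5 = 30)
h = -437/48 (h = -9 + (0 - 3)/(6/(-5) + 30) = -9 - 3/(6*(-1/5) + 30) = -9 - 3/(-6/5 + 30) = -9 - 3/144/5 = -9 - 3*5/144 = -9 - 5/48 = -437/48 ≈ -9.1042)
t(y, j) = 3 + (-437/48 + y)**2
t(G(3, 3), -29) - 1*(-21871) = (3 + (-437 + 48*(11*3))**2/2304) - 1*(-21871) = (3 + (-437 + 48*33)**2/2304) + 21871 = (3 + (-437 + 1584)**2/2304) + 21871 = (3 + (1/2304)*1147**2) + 21871 = (3 + (1/2304)*1315609) + 21871 = (3 + 1315609/2304) + 21871 = 1322521/2304 + 21871 = 51713305/2304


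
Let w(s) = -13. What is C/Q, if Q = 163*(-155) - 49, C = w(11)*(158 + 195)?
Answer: 4589/25314 ≈ 0.18128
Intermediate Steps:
C = -4589 (C = -13*(158 + 195) = -13*353 = -4589)
Q = -25314 (Q = -25265 - 49 = -25314)
C/Q = -4589/(-25314) = -4589*(-1/25314) = 4589/25314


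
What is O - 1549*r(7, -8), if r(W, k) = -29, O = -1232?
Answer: 43689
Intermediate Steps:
O - 1549*r(7, -8) = -1232 - 1549*(-29) = -1232 + 44921 = 43689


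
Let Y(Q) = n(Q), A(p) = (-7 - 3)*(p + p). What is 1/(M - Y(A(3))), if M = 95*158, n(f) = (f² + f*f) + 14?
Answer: 1/7796 ≈ 0.00012827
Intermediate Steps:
A(p) = -20*p
n(f) = 14 + 2*f² (n(f) = (f² + f²) + 14 = 2*f² + 14 = 14 + 2*f²)
Y(Q) = 14 + 2*Q²
M = 15010
1/(M - Y(A(3))) = 1/(15010 - (14 + 2*(-20*3)²)) = 1/(15010 - (14 + 2*(-60)²)) = 1/(15010 - (14 + 2*3600)) = 1/(15010 - (14 + 7200)) = 1/(15010 - 1*7214) = 1/(15010 - 7214) = 1/7796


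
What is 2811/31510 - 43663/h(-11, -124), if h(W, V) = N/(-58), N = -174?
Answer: -1375812697/94530 ≈ -14554.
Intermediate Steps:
h(W, V) = 3 (h(W, V) = -174/(-58) = -174*(-1/58) = 3)
2811/31510 - 43663/h(-11, -124) = 2811/31510 - 43663/3 = -1375812697/94530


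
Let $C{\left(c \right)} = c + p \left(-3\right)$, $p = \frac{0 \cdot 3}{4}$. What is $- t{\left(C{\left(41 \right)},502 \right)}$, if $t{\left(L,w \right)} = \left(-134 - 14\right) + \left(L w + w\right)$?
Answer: $-20936$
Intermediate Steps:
$p = 0$ ($p = 0 \cdot \frac{1}{4} = 0$)
$C{\left(c \right)} = c$ ($C{\left(c \right)} = c + 0 \left(-3\right) = c + 0 = c$)
$t{\left(L,w \right)} = -148 + w + L w$ ($t{\left(L,w \right)} = -148 + \left(w + L w\right) = -148 + w + L w$)
$- t{\left(C{\left(41 \right)},502 \right)} = - (-148 + 502 + 41 \cdot 502) = - (-148 + 502 + 20582) = \left(-1\right) 20936 = -20936$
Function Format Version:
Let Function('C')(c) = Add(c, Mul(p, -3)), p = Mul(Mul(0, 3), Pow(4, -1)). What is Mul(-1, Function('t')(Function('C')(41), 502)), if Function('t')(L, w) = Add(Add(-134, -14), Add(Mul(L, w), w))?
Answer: -20936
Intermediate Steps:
p = 0 (p = Mul(0, Rational(1, 4)) = 0)
Function('C')(c) = c (Function('C')(c) = Add(c, Mul(0, -3)) = Add(c, 0) = c)
Function('t')(L, w) = Add(-148, w, Mul(L, w)) (Function('t')(L, w) = Add(-148, Add(w, Mul(L, w))) = Add(-148, w, Mul(L, w)))
Mul(-1, Function('t')(Function('C')(41), 502)) = Mul(-1, Add(-148, 502, Mul(41, 502))) = Mul(-1, Add(-148, 502, 20582)) = Mul(-1, 20936) = -20936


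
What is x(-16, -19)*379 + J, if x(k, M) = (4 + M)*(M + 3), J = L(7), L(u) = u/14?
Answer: 181921/2 ≈ 90961.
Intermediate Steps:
L(u) = u/14 (L(u) = u*(1/14) = u/14)
J = ½ (J = (1/14)*7 = ½ ≈ 0.50000)
x(k, M) = (3 + M)*(4 + M) (x(k, M) = (4 + M)*(3 + M) = (3 + M)*(4 + M))
x(-16, -19)*379 + J = (12 + (-19)² + 7*(-19))*379 + ½ = (12 + 361 - 133)*379 + ½ = 240*379 + ½ = 90960 + ½ = 181921/2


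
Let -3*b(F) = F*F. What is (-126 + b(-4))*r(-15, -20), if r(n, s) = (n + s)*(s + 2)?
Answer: -82740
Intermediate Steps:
b(F) = -F²/3 (b(F) = -F*F/3 = -F²/3)
r(n, s) = (2 + s)*(n + s) (r(n, s) = (n + s)*(2 + s) = (2 + s)*(n + s))
(-126 + b(-4))*r(-15, -20) = (-126 - ⅓*(-4)²)*((-20)² + 2*(-15) + 2*(-20) - 15*(-20)) = (-126 - ⅓*16)*(400 - 30 - 40 + 300) = (-126 - 16/3)*630 = -394/3*630 = -82740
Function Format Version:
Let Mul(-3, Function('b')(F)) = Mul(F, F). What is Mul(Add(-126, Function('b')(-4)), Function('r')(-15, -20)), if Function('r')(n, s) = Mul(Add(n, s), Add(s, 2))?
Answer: -82740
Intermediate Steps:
Function('b')(F) = Mul(Rational(-1, 3), Pow(F, 2)) (Function('b')(F) = Mul(Rational(-1, 3), Mul(F, F)) = Mul(Rational(-1, 3), Pow(F, 2)))
Function('r')(n, s) = Mul(Add(2, s), Add(n, s)) (Function('r')(n, s) = Mul(Add(n, s), Add(2, s)) = Mul(Add(2, s), Add(n, s)))
Mul(Add(-126, Function('b')(-4)), Function('r')(-15, -20)) = Mul(Add(-126, Mul(Rational(-1, 3), Pow(-4, 2))), Add(Pow(-20, 2), Mul(2, -15), Mul(2, -20), Mul(-15, -20))) = Mul(Add(-126, Mul(Rational(-1, 3), 16)), Add(400, -30, -40, 300)) = Mul(Add(-126, Rational(-16, 3)), 630) = Mul(Rational(-394, 3), 630) = -82740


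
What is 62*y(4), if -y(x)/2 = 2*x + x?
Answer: -1488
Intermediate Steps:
y(x) = -6*x (y(x) = -2*(2*x + x) = -6*x)
62*y(4) = 62*(-6*4) = 62*(-24) = -1488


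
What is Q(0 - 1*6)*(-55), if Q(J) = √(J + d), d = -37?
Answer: -55*I*√43 ≈ -360.66*I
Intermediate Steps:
Q(J) = √(-37 + J) (Q(J) = √(J - 37) = √(-37 + J))
Q(0 - 1*6)*(-55) = √(-37 + (0 - 1*6))*(-55) = √(-37 + (0 - 6))*(-55) = √(-37 - 6)*(-55) = √(-43)*(-55) = (I*√43)*(-55) = -55*I*√43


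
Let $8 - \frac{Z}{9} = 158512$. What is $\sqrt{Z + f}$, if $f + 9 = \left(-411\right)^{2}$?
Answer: $6 i \sqrt{34934} \approx 1121.4 i$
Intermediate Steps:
$f = 168912$ ($f = -9 + \left(-411\right)^{2} = -9 + 168921 = 168912$)
$Z = -1426536$ ($Z = 72 - 1426608 = -1426536$)
$\sqrt{Z + f} = \sqrt{-1426536 + 168912} = \sqrt{-1257624} = 6 i \sqrt{34934}$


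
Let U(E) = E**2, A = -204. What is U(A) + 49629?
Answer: 91245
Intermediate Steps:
U(A) + 49629 = (-204)**2 + 49629 = 41616 + 49629 = 91245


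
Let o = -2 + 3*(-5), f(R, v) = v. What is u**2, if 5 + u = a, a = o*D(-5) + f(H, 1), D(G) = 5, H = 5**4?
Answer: 7921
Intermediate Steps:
H = 625
o = -17 (o = -2 - 15 = -17)
a = -84 (a = -17*5 + 1 = -85 + 1 = -84)
u = -89 (u = -5 - 84 = -89)
u**2 = (-89)**2 = 7921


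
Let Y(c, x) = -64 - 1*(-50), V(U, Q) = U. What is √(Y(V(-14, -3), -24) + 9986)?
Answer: 6*√277 ≈ 99.860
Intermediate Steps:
Y(c, x) = -14 (Y(c, x) = -64 + 50 = -14)
√(Y(V(-14, -3), -24) + 9986) = √(-14 + 9986) = √9972 = 6*√277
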